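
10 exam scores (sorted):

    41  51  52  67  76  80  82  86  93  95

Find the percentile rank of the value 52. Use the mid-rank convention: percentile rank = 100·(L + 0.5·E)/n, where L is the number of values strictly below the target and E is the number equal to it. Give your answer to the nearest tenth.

Count below 52: L = 2; count equal: E = 1; n = 10.
Percentile rank = 100·(2 + 0.5·1)/10 = 100·2.5/10 = 25.

25.0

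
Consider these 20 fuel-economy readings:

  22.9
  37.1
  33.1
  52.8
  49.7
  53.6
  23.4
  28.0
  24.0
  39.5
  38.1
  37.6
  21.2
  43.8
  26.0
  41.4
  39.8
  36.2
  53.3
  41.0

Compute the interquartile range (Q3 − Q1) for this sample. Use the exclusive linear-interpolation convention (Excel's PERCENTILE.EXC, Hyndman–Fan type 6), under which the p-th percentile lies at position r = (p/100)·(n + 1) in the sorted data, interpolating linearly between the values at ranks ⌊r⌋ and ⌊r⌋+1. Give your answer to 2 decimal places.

16.70

Sorted: 21.2, 22.9, 23.4, 24.0, 26.0, 28.0, 33.1, 36.2, 37.1, 37.6, 38.1, 39.5, 39.8, 41.0, 41.4, 43.8, 49.7, 52.8, 53.3, 53.6.
n = 20.
P25: r = 5.25; ranks 5–6 are 26.0, 28.0; interpolating gives 26.5.
P75: r = 15.75; ranks 15–16 are 41.4, 43.8; interpolating gives 43.2.
Difference: 43.2 − 26.5 = 16.7.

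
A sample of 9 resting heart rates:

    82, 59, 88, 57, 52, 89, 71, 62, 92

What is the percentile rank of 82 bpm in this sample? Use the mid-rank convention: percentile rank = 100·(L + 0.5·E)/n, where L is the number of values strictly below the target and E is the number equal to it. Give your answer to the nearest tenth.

61.1

Sorted: 52, 57, 59, 62, 71, 82, 88, 89, 92.
Count below 82: L = 5; count equal: E = 1; n = 9.
Percentile rank = 100·(5 + 0.5·1)/9 = 100·5.5/9 = 61.11.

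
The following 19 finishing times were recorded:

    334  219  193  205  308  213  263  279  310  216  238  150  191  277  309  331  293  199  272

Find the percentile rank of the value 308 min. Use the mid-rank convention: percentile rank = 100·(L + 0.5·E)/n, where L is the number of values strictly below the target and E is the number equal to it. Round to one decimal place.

Sorted: 150, 191, 193, 199, 205, 213, 216, 219, 238, 263, 272, 277, 279, 293, 308, 309, 310, 331, 334.
Count below 308: L = 14; count equal: E = 1; n = 19.
Percentile rank = 100·(14 + 0.5·1)/19 = 100·14.5/19 = 76.32.

76.3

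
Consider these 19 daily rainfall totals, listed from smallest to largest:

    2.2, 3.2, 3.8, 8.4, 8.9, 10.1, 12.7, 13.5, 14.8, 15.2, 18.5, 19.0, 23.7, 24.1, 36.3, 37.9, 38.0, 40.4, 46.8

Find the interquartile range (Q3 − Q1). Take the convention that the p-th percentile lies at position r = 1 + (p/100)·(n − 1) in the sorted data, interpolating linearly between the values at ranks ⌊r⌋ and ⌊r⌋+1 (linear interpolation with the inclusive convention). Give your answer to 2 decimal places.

n = 19.
P25: r = 5.5; ranks 5–6 are 8.9, 10.1; interpolating gives 9.5.
P75: r = 14.5; ranks 14–15 are 24.1, 36.3; interpolating gives 30.2.
Difference: 30.2 − 9.5 = 20.7.

20.70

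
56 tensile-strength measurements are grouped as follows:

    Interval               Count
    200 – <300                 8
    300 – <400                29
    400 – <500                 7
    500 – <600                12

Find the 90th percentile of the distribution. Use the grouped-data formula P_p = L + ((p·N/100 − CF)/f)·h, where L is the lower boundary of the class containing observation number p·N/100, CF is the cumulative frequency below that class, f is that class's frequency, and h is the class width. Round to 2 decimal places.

553.33

N = 56; target position k = 90/100 · 56 = 50.4.
Cumulative frequencies: 8, 37, 44, 56.
Observation 50.4 falls in the class 500 – <600.
L = 500, CF = 44, f = 12, h = 100.
P90 = 500 + ((50.4 − 44)/12)·100 = 500 + 53.3333 = 553.333.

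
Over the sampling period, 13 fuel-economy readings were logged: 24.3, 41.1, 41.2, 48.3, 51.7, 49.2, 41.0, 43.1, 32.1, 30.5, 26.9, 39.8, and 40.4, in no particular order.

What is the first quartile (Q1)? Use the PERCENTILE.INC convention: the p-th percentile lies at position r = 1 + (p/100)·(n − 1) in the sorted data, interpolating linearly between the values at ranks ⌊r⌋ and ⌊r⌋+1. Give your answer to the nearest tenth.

Sorted: 24.3, 26.9, 30.5, 32.1, 39.8, 40.4, 41.0, 41.1, 41.2, 43.1, 48.3, 49.2, 51.7.
n = 13.
r = 1 + (25/100)·(13 − 1) = 1 + 3 = 4.
r is an integer, so P25 is the value at rank 4: 32.1.

32.1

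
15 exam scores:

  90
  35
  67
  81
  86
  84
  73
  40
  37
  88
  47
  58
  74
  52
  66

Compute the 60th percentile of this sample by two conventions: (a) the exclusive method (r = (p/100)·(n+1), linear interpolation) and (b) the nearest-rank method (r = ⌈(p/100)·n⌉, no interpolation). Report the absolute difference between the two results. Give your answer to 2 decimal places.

Sorted: 35, 37, 40, 47, 52, 58, 66, 67, 73, 74, 81, 84, 86, 88, 90.
n = 15.
(a) r = 9.6; between ranks 9 (73) and 10 (74): 73.6.
(b) the nearest-rank method: rank 9 → 73.
|73.6 − 73| = 0.6.

0.60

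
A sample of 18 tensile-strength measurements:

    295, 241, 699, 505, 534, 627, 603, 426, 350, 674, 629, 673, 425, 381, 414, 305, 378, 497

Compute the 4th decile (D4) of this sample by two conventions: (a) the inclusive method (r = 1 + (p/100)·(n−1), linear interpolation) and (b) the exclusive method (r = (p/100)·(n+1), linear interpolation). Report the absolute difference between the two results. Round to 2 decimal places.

Sorted: 241, 295, 305, 350, 378, 381, 414, 425, 426, 497, 505, 534, 603, 627, 629, 673, 674, 699.
n = 18.
(a) r = 7.8; between ranks 7 (414) and 8 (425): 422.8.
(b) r = 7.6; between ranks 7 (414) and 8 (425): 420.6.
|422.8 − 420.6| = 2.2.

2.20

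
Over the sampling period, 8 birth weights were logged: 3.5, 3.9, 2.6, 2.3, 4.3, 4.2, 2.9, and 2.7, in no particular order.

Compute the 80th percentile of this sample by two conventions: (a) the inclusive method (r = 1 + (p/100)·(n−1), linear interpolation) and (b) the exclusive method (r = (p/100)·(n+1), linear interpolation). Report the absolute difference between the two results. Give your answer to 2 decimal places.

Sorted: 2.3, 2.6, 2.7, 2.9, 3.5, 3.9, 4.2, 4.3.
n = 8.
(a) r = 6.6; between ranks 6 (3.9) and 7 (4.2): 4.08.
(b) r = 7.2; between ranks 7 (4.2) and 8 (4.3): 4.22.
|4.08 − 4.22| = 0.14.

0.14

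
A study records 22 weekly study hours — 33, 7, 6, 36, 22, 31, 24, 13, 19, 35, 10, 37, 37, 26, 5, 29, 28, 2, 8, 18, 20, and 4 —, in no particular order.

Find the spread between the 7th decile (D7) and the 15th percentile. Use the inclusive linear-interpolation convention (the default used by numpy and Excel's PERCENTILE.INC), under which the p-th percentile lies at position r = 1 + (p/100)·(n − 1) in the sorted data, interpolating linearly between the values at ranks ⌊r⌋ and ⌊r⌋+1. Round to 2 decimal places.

Sorted: 2, 4, 5, 6, 7, 8, 10, 13, 18, 19, 20, 22, 24, 26, 28, 29, 31, 33, 35, 36, 37, 37.
n = 22.
P15: r = 4.15; ranks 4–5 are 6, 7; interpolating gives 6.15.
P70: r = 15.7; ranks 15–16 are 28, 29; interpolating gives 28.7.
Difference: 28.7 − 6.15 = 22.55.

22.55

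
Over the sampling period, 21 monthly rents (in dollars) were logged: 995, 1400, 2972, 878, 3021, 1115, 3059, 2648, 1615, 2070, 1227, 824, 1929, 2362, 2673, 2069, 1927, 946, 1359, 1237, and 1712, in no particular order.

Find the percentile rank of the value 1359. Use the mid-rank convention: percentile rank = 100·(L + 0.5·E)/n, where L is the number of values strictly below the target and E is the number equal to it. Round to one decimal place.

Sorted: 824, 878, 946, 995, 1115, 1227, 1237, 1359, 1400, 1615, 1712, 1927, 1929, 2069, 2070, 2362, 2648, 2673, 2972, 3021, 3059.
Count below 1359: L = 7; count equal: E = 1; n = 21.
Percentile rank = 100·(7 + 0.5·1)/21 = 100·7.5/21 = 35.71.

35.7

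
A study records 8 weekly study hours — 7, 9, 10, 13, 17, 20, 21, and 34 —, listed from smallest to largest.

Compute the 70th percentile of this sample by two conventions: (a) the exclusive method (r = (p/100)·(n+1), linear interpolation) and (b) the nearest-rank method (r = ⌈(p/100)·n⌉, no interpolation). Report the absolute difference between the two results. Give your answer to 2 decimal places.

n = 8.
(a) r = 6.3; between ranks 6 (20) and 7 (21): 20.3.
(b) the nearest-rank method: rank 6 → 20.
|20.3 − 20| = 0.3.

0.30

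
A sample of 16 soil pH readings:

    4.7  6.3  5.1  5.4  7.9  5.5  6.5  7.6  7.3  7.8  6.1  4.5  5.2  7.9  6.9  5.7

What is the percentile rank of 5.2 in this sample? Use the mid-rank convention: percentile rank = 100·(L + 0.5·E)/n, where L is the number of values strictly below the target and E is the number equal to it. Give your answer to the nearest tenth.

Sorted: 4.5, 4.7, 5.1, 5.2, 5.4, 5.5, 5.7, 6.1, 6.3, 6.5, 6.9, 7.3, 7.6, 7.8, 7.9, 7.9.
Count below 5.2: L = 3; count equal: E = 1; n = 16.
Percentile rank = 100·(3 + 0.5·1)/16 = 100·3.5/16 = 21.88.

21.9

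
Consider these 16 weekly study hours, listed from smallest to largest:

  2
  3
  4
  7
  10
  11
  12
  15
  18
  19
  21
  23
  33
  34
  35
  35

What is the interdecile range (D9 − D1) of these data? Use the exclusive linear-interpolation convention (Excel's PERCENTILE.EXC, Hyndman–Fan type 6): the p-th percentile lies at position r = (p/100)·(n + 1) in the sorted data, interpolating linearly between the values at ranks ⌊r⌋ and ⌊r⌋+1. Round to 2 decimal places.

n = 16.
P10: r = 1.7; ranks 1–2 are 2, 3; interpolating gives 2.7.
P90: r = 15.3; ranks 15–16 are 35, 35; interpolating gives 35.
Difference: 35 − 2.7 = 32.3.

32.30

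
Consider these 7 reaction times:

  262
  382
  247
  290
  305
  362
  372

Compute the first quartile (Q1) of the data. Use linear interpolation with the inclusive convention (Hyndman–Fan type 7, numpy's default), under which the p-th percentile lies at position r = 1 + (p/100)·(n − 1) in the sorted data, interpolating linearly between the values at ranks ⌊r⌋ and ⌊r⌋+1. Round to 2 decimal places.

Sorted: 247, 262, 290, 305, 362, 372, 382.
n = 7.
r = 1 + (25/100)·(7 − 1) = 1 + 1.5 = 2.5.
Rank 2 is 262 and rank 3 is 290.
Interpolate: 262 + 0.5·(290 − 262) = 262 + 0.5·28 = 276.

276.00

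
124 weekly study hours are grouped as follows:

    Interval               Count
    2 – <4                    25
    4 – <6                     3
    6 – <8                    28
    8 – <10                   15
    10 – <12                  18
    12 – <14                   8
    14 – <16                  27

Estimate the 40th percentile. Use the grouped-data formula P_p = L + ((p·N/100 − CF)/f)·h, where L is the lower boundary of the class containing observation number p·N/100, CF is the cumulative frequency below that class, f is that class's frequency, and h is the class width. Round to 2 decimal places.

7.54

N = 124; target position k = 40/100 · 124 = 49.6.
Cumulative frequencies: 25, 28, 56, 71, 89, 97, 124.
Observation 49.6 falls in the class 6 – <8.
L = 6, CF = 28, f = 28, h = 2.
P40 = 6 + ((49.6 − 28)/28)·2 = 6 + 1.54286 = 7.54286.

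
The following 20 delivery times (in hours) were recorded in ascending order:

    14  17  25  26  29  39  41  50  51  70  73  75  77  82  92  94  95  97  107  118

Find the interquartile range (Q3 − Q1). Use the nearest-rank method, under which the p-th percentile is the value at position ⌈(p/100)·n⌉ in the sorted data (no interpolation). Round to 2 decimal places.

n = 20.
P25: rank ⌈25/100·20⌉ = 5 → 29.
P75: rank ⌈75/100·20⌉ = 15 → 92.
Difference: 92 − 29 = 63.

63.00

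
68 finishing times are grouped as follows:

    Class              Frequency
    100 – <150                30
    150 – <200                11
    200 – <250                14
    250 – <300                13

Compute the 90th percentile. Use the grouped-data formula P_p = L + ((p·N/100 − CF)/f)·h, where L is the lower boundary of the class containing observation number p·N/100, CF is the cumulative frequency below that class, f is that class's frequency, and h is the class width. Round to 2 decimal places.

273.85

N = 68; target position k = 90/100 · 68 = 61.2.
Cumulative frequencies: 30, 41, 55, 68.
Observation 61.2 falls in the class 250 – <300.
L = 250, CF = 55, f = 13, h = 50.
P90 = 250 + ((61.2 − 55)/13)·50 = 250 + 23.8462 = 273.846.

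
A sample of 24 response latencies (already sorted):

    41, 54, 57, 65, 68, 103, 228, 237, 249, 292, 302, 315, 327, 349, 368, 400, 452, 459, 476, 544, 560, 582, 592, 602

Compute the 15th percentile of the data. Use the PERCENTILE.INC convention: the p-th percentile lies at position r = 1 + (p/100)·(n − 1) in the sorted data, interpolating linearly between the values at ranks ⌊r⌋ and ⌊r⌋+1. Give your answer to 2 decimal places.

n = 24.
r = 1 + (15/100)·(24 − 1) = 1 + 3.45 = 4.45.
Rank 4 is 65 and rank 5 is 68.
Interpolate: 65 + 0.45·(68 − 65) = 65 + 0.45·3 = 66.35.

66.35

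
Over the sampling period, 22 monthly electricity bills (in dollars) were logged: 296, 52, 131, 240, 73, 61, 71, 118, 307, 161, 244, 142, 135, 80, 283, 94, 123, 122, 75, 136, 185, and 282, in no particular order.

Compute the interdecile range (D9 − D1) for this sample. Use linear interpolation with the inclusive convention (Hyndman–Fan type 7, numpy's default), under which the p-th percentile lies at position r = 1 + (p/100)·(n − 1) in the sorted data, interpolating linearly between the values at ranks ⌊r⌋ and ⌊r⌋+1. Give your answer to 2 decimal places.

Sorted: 52, 61, 71, 73, 75, 80, 94, 118, 122, 123, 131, 135, 136, 142, 161, 185, 240, 244, 282, 283, 296, 307.
n = 22.
P10: r = 3.1; ranks 3–4 are 71, 73; interpolating gives 71.2.
P90: r = 19.9; ranks 19–20 are 282, 283; interpolating gives 282.9.
Difference: 282.9 − 71.2 = 211.7.

211.70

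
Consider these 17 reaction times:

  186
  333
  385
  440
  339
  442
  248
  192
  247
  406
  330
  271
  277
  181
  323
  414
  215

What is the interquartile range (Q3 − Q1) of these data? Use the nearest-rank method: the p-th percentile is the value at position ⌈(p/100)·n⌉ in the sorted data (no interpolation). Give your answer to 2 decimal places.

138.00

Sorted: 181, 186, 192, 215, 247, 248, 271, 277, 323, 330, 333, 339, 385, 406, 414, 440, 442.
n = 17.
P25: rank ⌈25/100·17⌉ = 5 → 247.
P75: rank ⌈75/100·17⌉ = 13 → 385.
Difference: 385 − 247 = 138.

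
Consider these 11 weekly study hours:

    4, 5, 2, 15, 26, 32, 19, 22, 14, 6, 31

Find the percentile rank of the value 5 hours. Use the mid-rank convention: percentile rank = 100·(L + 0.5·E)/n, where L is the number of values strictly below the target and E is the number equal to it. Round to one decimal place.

Sorted: 2, 4, 5, 6, 14, 15, 19, 22, 26, 31, 32.
Count below 5: L = 2; count equal: E = 1; n = 11.
Percentile rank = 100·(2 + 0.5·1)/11 = 100·2.5/11 = 22.73.

22.7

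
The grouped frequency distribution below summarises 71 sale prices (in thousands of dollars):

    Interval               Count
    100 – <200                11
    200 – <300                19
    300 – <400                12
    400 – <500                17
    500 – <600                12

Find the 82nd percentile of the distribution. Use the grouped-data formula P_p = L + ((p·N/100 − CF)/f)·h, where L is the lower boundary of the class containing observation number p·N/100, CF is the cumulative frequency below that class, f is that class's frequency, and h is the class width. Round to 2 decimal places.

495.41

N = 71; target position k = 82/100 · 71 = 58.22.
Cumulative frequencies: 11, 30, 42, 59, 71.
Observation 58.22 falls in the class 400 – <500.
L = 400, CF = 42, f = 17, h = 100.
P82 = 400 + ((58.22 − 42)/17)·100 = 400 + 95.4118 = 495.412.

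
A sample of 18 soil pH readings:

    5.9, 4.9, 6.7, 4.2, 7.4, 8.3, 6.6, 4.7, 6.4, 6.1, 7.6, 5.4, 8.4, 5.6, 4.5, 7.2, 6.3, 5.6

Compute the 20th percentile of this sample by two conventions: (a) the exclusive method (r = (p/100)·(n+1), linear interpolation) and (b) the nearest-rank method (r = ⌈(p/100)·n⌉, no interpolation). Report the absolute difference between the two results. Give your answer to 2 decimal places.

Sorted: 4.2, 4.5, 4.7, 4.9, 5.4, 5.6, 5.6, 5.9, 6.1, 6.3, 6.4, 6.6, 6.7, 7.2, 7.4, 7.6, 8.3, 8.4.
n = 18.
(a) r = 3.8; between ranks 3 (4.7) and 4 (4.9): 4.86.
(b) the nearest-rank method: rank 4 → 4.9.
|4.86 − 4.9| = 0.04.

0.04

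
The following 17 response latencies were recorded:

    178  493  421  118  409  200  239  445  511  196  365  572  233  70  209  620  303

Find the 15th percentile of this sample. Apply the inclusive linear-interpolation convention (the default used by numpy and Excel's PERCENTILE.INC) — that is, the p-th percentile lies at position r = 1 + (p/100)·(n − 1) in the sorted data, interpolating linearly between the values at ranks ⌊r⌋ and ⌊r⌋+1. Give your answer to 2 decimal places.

185.20

Sorted: 70, 118, 178, 196, 200, 209, 233, 239, 303, 365, 409, 421, 445, 493, 511, 572, 620.
n = 17.
r = 1 + (15/100)·(17 − 1) = 1 + 2.4 = 3.4.
Rank 3 is 178 and rank 4 is 196.
Interpolate: 178 + 0.4·(196 − 178) = 178 + 0.4·18 = 185.2.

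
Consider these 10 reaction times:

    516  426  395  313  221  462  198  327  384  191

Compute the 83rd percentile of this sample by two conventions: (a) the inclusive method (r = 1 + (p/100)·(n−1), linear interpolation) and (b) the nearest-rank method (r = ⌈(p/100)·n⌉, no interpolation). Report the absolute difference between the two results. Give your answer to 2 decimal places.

19.08

Sorted: 191, 198, 221, 313, 327, 384, 395, 426, 462, 516.
n = 10.
(a) r = 8.47; between ranks 8 (426) and 9 (462): 442.92.
(b) the nearest-rank method: rank 9 → 462.
|442.92 − 462| = 19.08.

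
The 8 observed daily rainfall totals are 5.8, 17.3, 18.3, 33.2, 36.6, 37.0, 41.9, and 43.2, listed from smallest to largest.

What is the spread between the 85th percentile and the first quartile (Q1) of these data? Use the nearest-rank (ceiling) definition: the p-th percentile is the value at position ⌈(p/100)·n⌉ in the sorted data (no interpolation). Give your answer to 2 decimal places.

n = 8.
P25: rank ⌈25/100·8⌉ = 2 → 17.3.
P85: rank ⌈85/100·8⌉ = 7 → 41.9.
Difference: 41.9 − 17.3 = 24.6.

24.60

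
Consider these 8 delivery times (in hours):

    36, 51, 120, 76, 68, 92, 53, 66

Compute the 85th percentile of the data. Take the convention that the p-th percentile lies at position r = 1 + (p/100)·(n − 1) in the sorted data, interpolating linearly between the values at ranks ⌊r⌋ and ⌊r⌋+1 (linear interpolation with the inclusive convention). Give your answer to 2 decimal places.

Sorted: 36, 51, 53, 66, 68, 76, 92, 120.
n = 8.
r = 1 + (85/100)·(8 − 1) = 1 + 5.95 = 6.95.
Rank 6 is 76 and rank 7 is 92.
Interpolate: 76 + 0.95·(92 − 76) = 76 + 0.95·16 = 91.2.

91.20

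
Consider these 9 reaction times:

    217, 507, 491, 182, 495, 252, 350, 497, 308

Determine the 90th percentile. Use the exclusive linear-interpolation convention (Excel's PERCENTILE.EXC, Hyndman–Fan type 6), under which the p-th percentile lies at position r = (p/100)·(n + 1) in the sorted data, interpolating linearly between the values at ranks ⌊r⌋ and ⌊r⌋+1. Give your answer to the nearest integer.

Sorted: 182, 217, 252, 308, 350, 491, 495, 497, 507.
n = 9.
r = (90/100)·(9 + 1) = 9.
r is an integer, so P90 is the value at rank 9: 507.

507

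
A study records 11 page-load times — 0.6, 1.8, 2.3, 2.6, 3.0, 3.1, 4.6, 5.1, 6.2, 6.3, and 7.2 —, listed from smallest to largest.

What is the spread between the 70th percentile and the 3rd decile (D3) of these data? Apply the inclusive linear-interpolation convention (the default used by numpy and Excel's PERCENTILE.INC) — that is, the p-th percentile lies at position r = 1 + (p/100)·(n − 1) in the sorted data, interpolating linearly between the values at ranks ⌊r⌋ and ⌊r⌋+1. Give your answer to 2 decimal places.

2.50

n = 11.
P30: r = 4 (integer) → 2.6.
P70: r = 8 (integer) → 5.1.
Difference: 5.1 − 2.6 = 2.5.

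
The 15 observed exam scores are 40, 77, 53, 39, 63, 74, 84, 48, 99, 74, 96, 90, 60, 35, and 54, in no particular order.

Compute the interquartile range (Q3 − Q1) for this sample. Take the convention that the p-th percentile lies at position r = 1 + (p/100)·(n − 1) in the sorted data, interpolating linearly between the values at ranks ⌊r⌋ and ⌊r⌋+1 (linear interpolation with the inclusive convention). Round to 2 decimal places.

30.00

Sorted: 35, 39, 40, 48, 53, 54, 60, 63, 74, 74, 77, 84, 90, 96, 99.
n = 15.
P25: r = 4.5; ranks 4–5 are 48, 53; interpolating gives 50.5.
P75: r = 11.5; ranks 11–12 are 77, 84; interpolating gives 80.5.
Difference: 80.5 − 50.5 = 30.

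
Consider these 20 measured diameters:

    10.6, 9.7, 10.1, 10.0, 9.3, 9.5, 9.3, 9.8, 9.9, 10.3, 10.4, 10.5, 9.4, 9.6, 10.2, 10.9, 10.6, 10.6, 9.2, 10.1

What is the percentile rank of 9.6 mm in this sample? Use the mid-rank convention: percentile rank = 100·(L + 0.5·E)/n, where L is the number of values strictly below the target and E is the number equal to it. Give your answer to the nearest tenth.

Sorted: 9.2, 9.3, 9.3, 9.4, 9.5, 9.6, 9.7, 9.8, 9.9, 10.0, 10.1, 10.1, 10.2, 10.3, 10.4, 10.5, 10.6, 10.6, 10.6, 10.9.
Count below 9.6: L = 5; count equal: E = 1; n = 20.
Percentile rank = 100·(5 + 0.5·1)/20 = 100·5.5/20 = 27.5.

27.5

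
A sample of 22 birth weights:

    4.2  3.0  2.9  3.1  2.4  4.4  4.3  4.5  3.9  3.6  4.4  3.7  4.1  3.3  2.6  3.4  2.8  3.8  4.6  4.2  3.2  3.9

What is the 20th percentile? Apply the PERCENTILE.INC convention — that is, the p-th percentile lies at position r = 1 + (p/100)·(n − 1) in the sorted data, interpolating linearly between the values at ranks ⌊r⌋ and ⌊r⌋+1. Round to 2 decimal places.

Sorted: 2.4, 2.6, 2.8, 2.9, 3.0, 3.1, 3.2, 3.3, 3.4, 3.6, 3.7, 3.8, 3.9, 3.9, 4.1, 4.2, 4.2, 4.3, 4.4, 4.4, 4.5, 4.6.
n = 22.
r = 1 + (20/100)·(22 − 1) = 1 + 4.2 = 5.2.
Rank 5 is 3.0 and rank 6 is 3.1.
Interpolate: 3.0 + 0.2·(3.1 − 3.0) = 3.0 + 0.2·0.1 = 3.02.

3.02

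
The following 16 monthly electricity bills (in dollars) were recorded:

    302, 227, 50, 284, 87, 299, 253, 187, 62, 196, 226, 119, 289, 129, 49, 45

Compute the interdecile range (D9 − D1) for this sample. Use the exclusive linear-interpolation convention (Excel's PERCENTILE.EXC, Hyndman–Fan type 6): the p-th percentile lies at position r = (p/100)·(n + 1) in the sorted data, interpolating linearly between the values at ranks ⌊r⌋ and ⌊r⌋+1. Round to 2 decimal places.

Sorted: 45, 49, 50, 62, 87, 119, 129, 187, 196, 226, 227, 253, 284, 289, 299, 302.
n = 16.
P10: r = 1.7; ranks 1–2 are 45, 49; interpolating gives 47.8.
P90: r = 15.3; ranks 15–16 are 299, 302; interpolating gives 299.9.
Difference: 299.9 − 47.8 = 252.1.

252.10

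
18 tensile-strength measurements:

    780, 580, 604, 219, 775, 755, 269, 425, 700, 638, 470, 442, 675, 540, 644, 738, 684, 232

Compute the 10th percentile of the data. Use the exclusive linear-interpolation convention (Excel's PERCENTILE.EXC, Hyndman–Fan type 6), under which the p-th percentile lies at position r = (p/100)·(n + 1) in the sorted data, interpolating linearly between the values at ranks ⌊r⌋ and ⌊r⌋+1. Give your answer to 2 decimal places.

Sorted: 219, 232, 269, 425, 442, 470, 540, 580, 604, 638, 644, 675, 684, 700, 738, 755, 775, 780.
n = 18.
r = (10/100)·(18 + 1) = 1.9.
Rank 1 is 219 and rank 2 is 232.
Interpolate: 219 + 0.9·(232 − 219) = 219 + 0.9·13 = 230.7.

230.70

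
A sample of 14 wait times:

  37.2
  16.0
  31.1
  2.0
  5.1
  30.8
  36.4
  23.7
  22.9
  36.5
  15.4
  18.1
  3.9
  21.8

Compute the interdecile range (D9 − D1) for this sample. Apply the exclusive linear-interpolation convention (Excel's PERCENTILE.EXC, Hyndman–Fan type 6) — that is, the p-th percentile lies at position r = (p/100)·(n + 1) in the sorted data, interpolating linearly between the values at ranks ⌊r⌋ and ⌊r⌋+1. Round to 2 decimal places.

33.90

Sorted: 2.0, 3.9, 5.1, 15.4, 16.0, 18.1, 21.8, 22.9, 23.7, 30.8, 31.1, 36.4, 36.5, 37.2.
n = 14.
P10: r = 1.5; ranks 1–2 are 2.0, 3.9; interpolating gives 2.95.
P90: r = 13.5; ranks 13–14 are 36.5, 37.2; interpolating gives 36.85.
Difference: 36.85 − 2.95 = 33.9.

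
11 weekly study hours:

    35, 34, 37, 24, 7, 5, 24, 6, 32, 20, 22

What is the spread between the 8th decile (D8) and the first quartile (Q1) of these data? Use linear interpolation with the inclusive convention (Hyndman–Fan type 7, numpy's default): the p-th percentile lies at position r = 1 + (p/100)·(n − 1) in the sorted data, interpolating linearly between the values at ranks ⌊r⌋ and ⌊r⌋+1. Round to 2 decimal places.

Sorted: 5, 6, 7, 20, 22, 24, 24, 32, 34, 35, 37.
n = 11.
P25: r = 3.5; ranks 3–4 are 7, 20; interpolating gives 13.5.
P80: r = 9 (integer) → 34.
Difference: 34 − 13.5 = 20.5.

20.50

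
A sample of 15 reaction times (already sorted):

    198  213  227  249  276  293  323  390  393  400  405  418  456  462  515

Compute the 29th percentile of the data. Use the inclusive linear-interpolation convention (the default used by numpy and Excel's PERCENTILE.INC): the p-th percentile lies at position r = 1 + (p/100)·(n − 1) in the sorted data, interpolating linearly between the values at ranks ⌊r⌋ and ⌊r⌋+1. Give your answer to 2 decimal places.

n = 15.
r = 1 + (29/100)·(15 − 1) = 1 + 4.06 = 5.06.
Rank 5 is 276 and rank 6 is 293.
Interpolate: 276 + 0.06·(293 − 276) = 276 + 0.06·17 = 277.02.

277.02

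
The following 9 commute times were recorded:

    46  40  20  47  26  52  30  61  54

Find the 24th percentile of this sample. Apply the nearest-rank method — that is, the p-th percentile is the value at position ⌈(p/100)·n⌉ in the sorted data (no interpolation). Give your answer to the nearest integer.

30

Sorted: 20, 26, 30, 40, 46, 47, 52, 54, 61.
n = 9.
Position = ⌈24/100 · 9⌉ = ⌈2.16⌉ = 3.
The value at rank 3 is 30.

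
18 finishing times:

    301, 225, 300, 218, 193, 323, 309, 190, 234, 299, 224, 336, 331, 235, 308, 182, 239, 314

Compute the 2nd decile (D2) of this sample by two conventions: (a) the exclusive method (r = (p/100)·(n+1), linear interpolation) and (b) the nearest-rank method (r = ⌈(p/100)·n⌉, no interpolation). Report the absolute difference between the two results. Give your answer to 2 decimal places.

Sorted: 182, 190, 193, 218, 224, 225, 234, 235, 239, 299, 300, 301, 308, 309, 314, 323, 331, 336.
n = 18.
(a) r = 3.8; between ranks 3 (193) and 4 (218): 213.
(b) the nearest-rank method: rank 4 → 218.
|213 − 218| = 5.

5.00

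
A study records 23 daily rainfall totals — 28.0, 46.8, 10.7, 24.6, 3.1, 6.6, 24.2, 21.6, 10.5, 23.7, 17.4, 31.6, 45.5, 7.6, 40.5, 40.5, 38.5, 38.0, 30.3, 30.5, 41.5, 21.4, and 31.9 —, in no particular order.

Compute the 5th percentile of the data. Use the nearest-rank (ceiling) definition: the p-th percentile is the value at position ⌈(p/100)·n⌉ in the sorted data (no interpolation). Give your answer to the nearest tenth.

Sorted: 3.1, 6.6, 7.6, 10.5, 10.7, 17.4, 21.4, 21.6, 23.7, 24.2, 24.6, 28.0, 30.3, 30.5, 31.6, 31.9, 38.0, 38.5, 40.5, 40.5, 41.5, 45.5, 46.8.
n = 23.
Position = ⌈5/100 · 23⌉ = ⌈1.15⌉ = 2.
The value at rank 2 is 6.6.

6.6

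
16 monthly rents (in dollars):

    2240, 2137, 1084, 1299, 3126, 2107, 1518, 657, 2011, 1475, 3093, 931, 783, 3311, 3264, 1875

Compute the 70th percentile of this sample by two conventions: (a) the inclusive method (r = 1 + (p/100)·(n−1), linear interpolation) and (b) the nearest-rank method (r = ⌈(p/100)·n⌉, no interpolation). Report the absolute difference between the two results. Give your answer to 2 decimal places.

51.50

Sorted: 657, 783, 931, 1084, 1299, 1475, 1518, 1875, 2011, 2107, 2137, 2240, 3093, 3126, 3264, 3311.
n = 16.
(a) r = 11.5; between ranks 11 (2137) and 12 (2240): 2188.5.
(b) the nearest-rank method: rank 12 → 2240.
|2188.5 − 2240| = 51.5.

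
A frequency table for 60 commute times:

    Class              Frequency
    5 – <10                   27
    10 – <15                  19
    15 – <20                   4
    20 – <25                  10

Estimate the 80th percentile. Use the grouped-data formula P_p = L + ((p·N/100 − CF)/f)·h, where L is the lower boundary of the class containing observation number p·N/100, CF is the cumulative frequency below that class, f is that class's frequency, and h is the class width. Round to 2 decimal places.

N = 60; target position k = 80/100 · 60 = 48.
Cumulative frequencies: 27, 46, 50, 60.
Observation 48 falls in the class 15 – <20.
L = 15, CF = 46, f = 4, h = 5.
P80 = 15 + ((48 − 46)/4)·5 = 15 + 2.5 = 17.5.

17.50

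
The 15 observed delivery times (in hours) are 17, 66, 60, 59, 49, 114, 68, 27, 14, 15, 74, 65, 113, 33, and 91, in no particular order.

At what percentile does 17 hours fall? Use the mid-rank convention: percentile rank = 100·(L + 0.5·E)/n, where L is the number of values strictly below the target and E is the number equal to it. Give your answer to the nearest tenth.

Sorted: 14, 15, 17, 27, 33, 49, 59, 60, 65, 66, 68, 74, 91, 113, 114.
Count below 17: L = 2; count equal: E = 1; n = 15.
Percentile rank = 100·(2 + 0.5·1)/15 = 100·2.5/15 = 16.67.

16.7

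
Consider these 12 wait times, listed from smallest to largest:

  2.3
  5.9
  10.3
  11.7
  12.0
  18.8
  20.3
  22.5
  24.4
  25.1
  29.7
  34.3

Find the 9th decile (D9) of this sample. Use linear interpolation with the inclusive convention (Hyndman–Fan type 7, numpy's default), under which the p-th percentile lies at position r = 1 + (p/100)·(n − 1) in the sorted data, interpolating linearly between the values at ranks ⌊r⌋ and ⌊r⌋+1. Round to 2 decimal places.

n = 12.
r = 1 + (90/100)·(12 − 1) = 1 + 9.9 = 10.9.
Rank 10 is 25.1 and rank 11 is 29.7.
Interpolate: 25.1 + 0.9·(29.7 − 25.1) = 25.1 + 0.9·4.6 = 29.24.

29.24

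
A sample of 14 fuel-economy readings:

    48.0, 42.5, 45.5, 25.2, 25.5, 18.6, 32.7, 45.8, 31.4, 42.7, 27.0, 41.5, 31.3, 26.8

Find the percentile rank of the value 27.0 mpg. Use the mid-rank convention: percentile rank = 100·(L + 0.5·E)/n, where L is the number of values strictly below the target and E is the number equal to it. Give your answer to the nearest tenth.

Sorted: 18.6, 25.2, 25.5, 26.8, 27.0, 31.3, 31.4, 32.7, 41.5, 42.5, 42.7, 45.5, 45.8, 48.0.
Count below 27.0: L = 4; count equal: E = 1; n = 14.
Percentile rank = 100·(4 + 0.5·1)/14 = 100·4.5/14 = 32.14.

32.1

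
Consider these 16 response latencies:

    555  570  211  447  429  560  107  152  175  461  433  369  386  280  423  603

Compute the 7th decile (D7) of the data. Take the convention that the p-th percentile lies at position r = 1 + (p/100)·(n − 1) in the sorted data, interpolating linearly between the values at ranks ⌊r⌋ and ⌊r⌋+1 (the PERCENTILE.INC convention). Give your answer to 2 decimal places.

Sorted: 107, 152, 175, 211, 280, 369, 386, 423, 429, 433, 447, 461, 555, 560, 570, 603.
n = 16.
r = 1 + (70/100)·(16 − 1) = 1 + 10.5 = 11.5.
Rank 11 is 447 and rank 12 is 461.
Interpolate: 447 + 0.5·(461 − 447) = 447 + 0.5·14 = 454.

454.00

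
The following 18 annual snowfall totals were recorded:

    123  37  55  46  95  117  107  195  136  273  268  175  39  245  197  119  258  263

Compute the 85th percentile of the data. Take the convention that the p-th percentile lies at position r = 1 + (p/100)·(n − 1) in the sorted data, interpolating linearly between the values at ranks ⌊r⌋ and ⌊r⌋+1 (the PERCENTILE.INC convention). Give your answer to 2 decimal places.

260.25

Sorted: 37, 39, 46, 55, 95, 107, 117, 119, 123, 136, 175, 195, 197, 245, 258, 263, 268, 273.
n = 18.
r = 1 + (85/100)·(18 − 1) = 1 + 14.45 = 15.45.
Rank 15 is 258 and rank 16 is 263.
Interpolate: 258 + 0.45·(263 − 258) = 258 + 0.45·5 = 260.25.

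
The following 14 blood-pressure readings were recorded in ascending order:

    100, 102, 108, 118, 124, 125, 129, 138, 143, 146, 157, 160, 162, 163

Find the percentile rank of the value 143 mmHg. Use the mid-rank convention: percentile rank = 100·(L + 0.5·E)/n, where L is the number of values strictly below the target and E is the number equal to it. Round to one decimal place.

Count below 143: L = 8; count equal: E = 1; n = 14.
Percentile rank = 100·(8 + 0.5·1)/14 = 100·8.5/14 = 60.71.

60.7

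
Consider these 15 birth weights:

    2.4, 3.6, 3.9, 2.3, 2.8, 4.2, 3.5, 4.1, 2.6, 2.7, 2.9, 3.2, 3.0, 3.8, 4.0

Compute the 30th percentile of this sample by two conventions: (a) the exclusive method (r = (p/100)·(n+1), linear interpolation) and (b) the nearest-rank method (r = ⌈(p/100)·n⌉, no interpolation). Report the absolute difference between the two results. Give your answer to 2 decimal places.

0.02

Sorted: 2.3, 2.4, 2.6, 2.7, 2.8, 2.9, 3.0, 3.2, 3.5, 3.6, 3.8, 3.9, 4.0, 4.1, 4.2.
n = 15.
(a) r = 4.8; between ranks 4 (2.7) and 5 (2.8): 2.78.
(b) the nearest-rank method: rank 5 → 2.8.
|2.78 − 2.8| = 0.02.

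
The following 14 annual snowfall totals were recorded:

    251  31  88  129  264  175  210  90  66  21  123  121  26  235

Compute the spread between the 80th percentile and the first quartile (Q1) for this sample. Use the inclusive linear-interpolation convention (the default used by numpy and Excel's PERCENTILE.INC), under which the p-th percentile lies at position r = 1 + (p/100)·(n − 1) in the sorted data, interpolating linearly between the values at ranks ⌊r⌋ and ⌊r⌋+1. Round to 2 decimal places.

Sorted: 21, 26, 31, 66, 88, 90, 121, 123, 129, 175, 210, 235, 251, 264.
n = 14.
P25: r = 4.25; ranks 4–5 are 66, 88; interpolating gives 71.5.
P80: r = 11.4; ranks 11–12 are 210, 235; interpolating gives 220.
Difference: 220 − 71.5 = 148.5.

148.50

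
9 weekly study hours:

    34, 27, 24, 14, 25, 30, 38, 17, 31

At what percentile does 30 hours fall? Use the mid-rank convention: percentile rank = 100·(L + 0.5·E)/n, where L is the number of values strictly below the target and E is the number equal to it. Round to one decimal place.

Sorted: 14, 17, 24, 25, 27, 30, 31, 34, 38.
Count below 30: L = 5; count equal: E = 1; n = 9.
Percentile rank = 100·(5 + 0.5·1)/9 = 100·5.5/9 = 61.11.

61.1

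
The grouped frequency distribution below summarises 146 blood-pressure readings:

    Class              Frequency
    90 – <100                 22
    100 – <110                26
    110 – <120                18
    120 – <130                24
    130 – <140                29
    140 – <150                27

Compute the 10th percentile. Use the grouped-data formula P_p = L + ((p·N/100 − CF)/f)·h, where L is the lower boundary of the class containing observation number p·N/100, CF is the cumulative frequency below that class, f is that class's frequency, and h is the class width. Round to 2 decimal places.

96.64

N = 146; target position k = 10/100 · 146 = 14.6.
Cumulative frequencies: 22, 48, 66, 90, 119, 146.
Observation 14.6 falls in the class 90 – <100.
L = 90, CF = 0, f = 22, h = 10.
P10 = 90 + ((14.6 − 0)/22)·10 = 90 + 6.63636 = 96.6364.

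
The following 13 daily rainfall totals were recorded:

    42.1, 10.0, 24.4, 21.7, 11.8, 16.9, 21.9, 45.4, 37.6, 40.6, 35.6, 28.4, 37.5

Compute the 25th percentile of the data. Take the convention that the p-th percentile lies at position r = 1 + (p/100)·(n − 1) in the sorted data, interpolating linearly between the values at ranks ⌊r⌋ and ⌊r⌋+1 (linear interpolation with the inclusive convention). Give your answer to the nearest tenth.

Sorted: 10.0, 11.8, 16.9, 21.7, 21.9, 24.4, 28.4, 35.6, 37.5, 37.6, 40.6, 42.1, 45.4.
n = 13.
r = 1 + (25/100)·(13 − 1) = 1 + 3 = 4.
r is an integer, so P25 is the value at rank 4: 21.7.

21.7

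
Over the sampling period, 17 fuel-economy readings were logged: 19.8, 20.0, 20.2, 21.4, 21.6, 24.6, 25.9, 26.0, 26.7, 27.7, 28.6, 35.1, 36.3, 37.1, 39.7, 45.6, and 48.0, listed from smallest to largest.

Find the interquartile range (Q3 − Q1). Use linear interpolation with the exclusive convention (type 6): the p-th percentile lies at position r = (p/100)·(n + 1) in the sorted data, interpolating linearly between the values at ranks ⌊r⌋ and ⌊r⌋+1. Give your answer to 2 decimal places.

15.20

n = 17.
P25: r = 4.5; ranks 4–5 are 21.4, 21.6; interpolating gives 21.5.
P75: r = 13.5; ranks 13–14 are 36.3, 37.1; interpolating gives 36.7.
Difference: 36.7 − 21.5 = 15.2.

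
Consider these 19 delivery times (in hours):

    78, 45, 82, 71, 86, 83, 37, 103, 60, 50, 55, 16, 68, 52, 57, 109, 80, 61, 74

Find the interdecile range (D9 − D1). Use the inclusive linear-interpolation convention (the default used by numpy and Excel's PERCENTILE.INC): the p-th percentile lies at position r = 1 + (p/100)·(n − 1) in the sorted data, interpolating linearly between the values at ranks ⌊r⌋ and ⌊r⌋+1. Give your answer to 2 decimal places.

Sorted: 16, 37, 45, 50, 52, 55, 57, 60, 61, 68, 71, 74, 78, 80, 82, 83, 86, 103, 109.
n = 19.
P10: r = 2.8; ranks 2–3 are 37, 45; interpolating gives 43.4.
P90: r = 17.2; ranks 17–18 are 86, 103; interpolating gives 89.4.
Difference: 89.4 − 43.4 = 46.

46.00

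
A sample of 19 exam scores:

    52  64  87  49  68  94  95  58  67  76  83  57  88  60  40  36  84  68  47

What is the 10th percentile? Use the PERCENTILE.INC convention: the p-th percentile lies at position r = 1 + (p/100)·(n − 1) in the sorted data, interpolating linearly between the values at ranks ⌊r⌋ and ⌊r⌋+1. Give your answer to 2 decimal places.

45.60

Sorted: 36, 40, 47, 49, 52, 57, 58, 60, 64, 67, 68, 68, 76, 83, 84, 87, 88, 94, 95.
n = 19.
r = 1 + (10/100)·(19 − 1) = 1 + 1.8 = 2.8.
Rank 2 is 40 and rank 3 is 47.
Interpolate: 40 + 0.8·(47 − 40) = 40 + 0.8·7 = 45.6.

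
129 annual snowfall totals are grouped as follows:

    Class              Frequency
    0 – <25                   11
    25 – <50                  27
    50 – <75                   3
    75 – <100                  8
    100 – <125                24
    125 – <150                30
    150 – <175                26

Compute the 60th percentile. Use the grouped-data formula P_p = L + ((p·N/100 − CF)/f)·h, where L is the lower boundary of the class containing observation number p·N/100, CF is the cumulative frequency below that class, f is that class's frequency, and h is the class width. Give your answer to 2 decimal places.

N = 129; target position k = 60/100 · 129 = 77.4.
Cumulative frequencies: 11, 38, 41, 49, 73, 103, 129.
Observation 77.4 falls in the class 125 – <150.
L = 125, CF = 73, f = 30, h = 25.
P60 = 125 + ((77.4 − 73)/30)·25 = 125 + 3.66667 = 128.667.

128.67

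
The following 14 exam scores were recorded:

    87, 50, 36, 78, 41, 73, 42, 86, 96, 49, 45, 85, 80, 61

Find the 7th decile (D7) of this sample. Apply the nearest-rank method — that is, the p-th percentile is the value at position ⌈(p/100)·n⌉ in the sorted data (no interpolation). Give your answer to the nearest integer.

80

Sorted: 36, 41, 42, 45, 49, 50, 61, 73, 78, 80, 85, 86, 87, 96.
n = 14.
Position = ⌈70/100 · 14⌉ = ⌈9.8⌉ = 10.
The value at rank 10 is 80.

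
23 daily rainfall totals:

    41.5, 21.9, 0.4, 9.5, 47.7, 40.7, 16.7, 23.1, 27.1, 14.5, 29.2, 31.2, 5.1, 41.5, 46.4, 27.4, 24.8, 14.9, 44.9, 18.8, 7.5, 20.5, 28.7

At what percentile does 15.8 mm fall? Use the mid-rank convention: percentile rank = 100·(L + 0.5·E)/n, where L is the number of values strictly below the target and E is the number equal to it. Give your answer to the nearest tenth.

Sorted: 0.4, 5.1, 7.5, 9.5, 14.5, 14.9, 16.7, 18.8, 20.5, 21.9, 23.1, 24.8, 27.1, 27.4, 28.7, 29.2, 31.2, 40.7, 41.5, 41.5, 44.9, 46.4, 47.7.
Count below 15.8: L = 6; count equal: E = 0; n = 23.
Percentile rank = 100·(6 + 0.5·0)/23 = 100·6/23 = 26.09.

26.1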